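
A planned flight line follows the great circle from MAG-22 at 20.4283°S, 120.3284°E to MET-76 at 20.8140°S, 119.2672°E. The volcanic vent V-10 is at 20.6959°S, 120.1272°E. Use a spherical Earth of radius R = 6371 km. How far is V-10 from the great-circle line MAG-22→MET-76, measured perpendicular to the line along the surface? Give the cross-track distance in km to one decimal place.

20.1 km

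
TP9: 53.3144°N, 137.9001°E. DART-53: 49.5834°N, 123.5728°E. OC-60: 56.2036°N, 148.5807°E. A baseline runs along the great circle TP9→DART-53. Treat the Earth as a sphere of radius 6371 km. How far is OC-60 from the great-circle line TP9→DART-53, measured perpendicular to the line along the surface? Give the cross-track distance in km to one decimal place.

162.8 km

δ₁₃ = central angle TP9→OC-60 = 0.118630 rad  (haversine)
θ₁₃ = bearing TP9→OC-60 = 60.582°,  θ₁₂ = bearing TP9→DART-53 = 253.049°
dₓₜ = R·arcsin(sin δ₁₃ · sin(θ₁₃ − θ₁₂)) = 6371·arcsin(0.11835·sin(-192.467°)) = 162.797 km
|dₓₜ| = 162.797 km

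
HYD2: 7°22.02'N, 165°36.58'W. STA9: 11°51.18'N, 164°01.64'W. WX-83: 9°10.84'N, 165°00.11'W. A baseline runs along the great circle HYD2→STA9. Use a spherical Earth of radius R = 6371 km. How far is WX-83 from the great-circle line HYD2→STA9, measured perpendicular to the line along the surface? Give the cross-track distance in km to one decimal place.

2.8 km

HYD2: φ = +7.36700°, λ = -165.60967°
STA9: φ = +11.85300°, λ = -164.02733°
WX-83: φ = +9.18067°, λ = -165.00183°
δ₁₃ = central angle HYD2→WX-83 = 0.033350 rad  (haversine)
θ₁₃ = bearing HYD2→WX-83 = 18.305°,  θ₁₂ = bearing HYD2→STA9 = 19.050°
dₓₜ = R·arcsin(sin δ₁₃ · sin(θ₁₃ − θ₁₂)) = 6371·arcsin(0.03334·sin(-0.745°)) = -2.761 km
|dₓₜ| = 2.761 km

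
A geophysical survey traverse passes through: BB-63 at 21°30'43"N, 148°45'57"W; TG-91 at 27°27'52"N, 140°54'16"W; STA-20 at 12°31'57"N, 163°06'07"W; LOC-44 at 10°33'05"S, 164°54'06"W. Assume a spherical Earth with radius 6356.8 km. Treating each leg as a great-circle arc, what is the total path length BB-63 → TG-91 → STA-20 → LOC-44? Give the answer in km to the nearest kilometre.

BB-63: φ = +21.51194°, λ = -148.76583°
TG-91: φ = +27.46444°, λ = -140.90444°
STA-20: φ = +12.53250°, λ = -163.10194°
LOC-44: φ = -10.55139°, λ = -164.90167°
BB-63→TG-91: c = 0.162350 rad, d = 1032.03 km
TG-91→STA-20: c = 0.446326 rad, d = 2837.20 km
STA-20→LOC-44: c = 0.404096 rad, d = 2568.75 km
Total = 1032.03 + 2837.20 + 2568.75 = 6437.98 km

6438 km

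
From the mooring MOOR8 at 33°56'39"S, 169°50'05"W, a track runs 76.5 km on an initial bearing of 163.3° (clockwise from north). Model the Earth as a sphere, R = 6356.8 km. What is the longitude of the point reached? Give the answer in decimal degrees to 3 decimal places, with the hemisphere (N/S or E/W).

169.594°W

MOOR8: φ = -33.94417°, λ = -169.83472°
δ = d/R = 76.5/6356.8 = 0.012034 rad
φ₂ = arcsin(sin φ₁ cos δ + cos φ₁ sin δ cos θ)
   = arcsin(-0.55838·0.99993 + 0.82958·0.01203·-0.95782) = -34.60437°
λ₂ = λ₁ + atan2(sin θ sin δ cos φ₁, cos δ − sin φ₁ sin φ₂) = -169.59400°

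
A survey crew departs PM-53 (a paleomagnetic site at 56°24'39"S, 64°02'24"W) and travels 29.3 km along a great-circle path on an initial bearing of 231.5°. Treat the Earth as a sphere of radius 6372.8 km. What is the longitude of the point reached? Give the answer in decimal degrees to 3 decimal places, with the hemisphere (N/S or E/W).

PM-53: φ = -56.41083°, λ = -64.04000°
δ = d/R = 29.3/6372.8 = 0.004598 rad
φ₂ = arcsin(sin φ₁ cos δ + cos φ₁ sin δ cos θ)
   = arcsin(-0.83303·0.99999 + 0.55323·0.00460·-0.62251) = -56.57426°
λ₂ = λ₁ + atan2(sin θ sin δ cos φ₁, cos δ − sin φ₁ sin φ₂) = -64.41426°

64.414°W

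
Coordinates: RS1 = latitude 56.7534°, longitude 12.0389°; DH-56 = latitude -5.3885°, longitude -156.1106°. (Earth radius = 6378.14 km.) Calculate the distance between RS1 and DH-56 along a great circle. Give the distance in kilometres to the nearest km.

Δφ = -62.1419°,  Δλ = -168.1495°
a = sin²(Δφ/2) + cos φ₁ cos φ₂ sin²(Δλ/2) = 0.806363
c = 2·arcsin(√a) = 2.230300 rad = 127.7868°
d = R·c = 6378.14 × 2.230300 = 14225.2 km

14225 km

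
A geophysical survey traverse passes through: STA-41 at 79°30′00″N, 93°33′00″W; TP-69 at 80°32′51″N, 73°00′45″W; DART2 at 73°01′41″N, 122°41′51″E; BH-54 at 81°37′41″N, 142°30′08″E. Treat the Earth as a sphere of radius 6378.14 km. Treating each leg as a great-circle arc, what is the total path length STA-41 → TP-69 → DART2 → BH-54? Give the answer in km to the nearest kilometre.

4385 km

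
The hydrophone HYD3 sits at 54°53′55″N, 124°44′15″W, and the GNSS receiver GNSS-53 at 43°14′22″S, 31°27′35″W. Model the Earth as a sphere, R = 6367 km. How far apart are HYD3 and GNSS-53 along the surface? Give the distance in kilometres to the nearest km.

13975 km

HYD3: φ = +54.89861°, λ = -124.73750°
GNSS-53: φ = -43.23944°, λ = -31.45972°
Δφ = -98.1381°,  Δλ = 93.2778°
a = sin²(Δφ/2) + cos φ₁ cos φ₂ sin²(Δλ/2) = 0.792207
c = 2·arcsin(√a) = 2.194955 rad = 125.7616°
d = R·c = 6367 × 2.194955 = 13975.3 km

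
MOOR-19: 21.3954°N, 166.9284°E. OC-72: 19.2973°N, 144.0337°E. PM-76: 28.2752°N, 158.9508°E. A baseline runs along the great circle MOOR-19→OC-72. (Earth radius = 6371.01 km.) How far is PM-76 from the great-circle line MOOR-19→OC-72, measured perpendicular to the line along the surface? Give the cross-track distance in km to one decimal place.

δ₁₃ = central angle MOOR-19→PM-76 = 0.174208 rad  (haversine)
θ₁₃ = bearing MOOR-19→PM-76 = 315.157°,  θ₁₂ = bearing MOOR-19→OC-72 = 268.520°
dₓₜ = R·arcsin(sin δ₁₃ · sin(θ₁₃ − θ₁₂)) = 6371.01·arcsin(0.17333·sin(46.637°)) = 804.963 km
|dₓₜ| = 804.963 km

805.0 km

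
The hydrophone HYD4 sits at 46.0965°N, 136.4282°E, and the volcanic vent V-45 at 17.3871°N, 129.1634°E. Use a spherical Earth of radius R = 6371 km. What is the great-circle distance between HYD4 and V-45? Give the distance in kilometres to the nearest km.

3262 km

Δφ = -28.7094°,  Δλ = -7.2648°
a = sin²(Δφ/2) + cos φ₁ cos φ₂ sin²(Δλ/2) = 0.064123
c = 2·arcsin(√a) = 0.512023 rad = 29.3368°
d = R·c = 6371 × 0.512023 = 3262.1 km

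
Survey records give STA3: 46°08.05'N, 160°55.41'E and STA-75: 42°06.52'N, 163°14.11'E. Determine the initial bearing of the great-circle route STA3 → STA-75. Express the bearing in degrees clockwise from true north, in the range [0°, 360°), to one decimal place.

156.8°

STA3: φ = +46.13417°, λ = +160.92350°
STA-75: φ = +42.10867°, λ = +163.23517°
Δλ = 2.3117°
y = sin Δλ · cos φ₂ = 0.029924
x = cos φ₁ sin φ₂ − sin φ₁ cos φ₂ cos Δλ = -0.069765
θ = atan2(y, x) = 156.7845° → 156.7845° (mod 360°)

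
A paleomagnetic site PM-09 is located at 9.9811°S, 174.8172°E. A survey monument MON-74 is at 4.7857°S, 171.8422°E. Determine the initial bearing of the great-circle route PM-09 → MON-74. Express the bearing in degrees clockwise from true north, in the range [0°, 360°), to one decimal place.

Δλ = -2.9750°
y = sin Δλ · cos φ₂ = -0.051719
x = cos φ₁ sin φ₂ − sin φ₁ cos φ₂ cos Δλ = 0.090320
θ = atan2(y, x) = -29.7965° → 330.2035° (mod 360°)

330.2°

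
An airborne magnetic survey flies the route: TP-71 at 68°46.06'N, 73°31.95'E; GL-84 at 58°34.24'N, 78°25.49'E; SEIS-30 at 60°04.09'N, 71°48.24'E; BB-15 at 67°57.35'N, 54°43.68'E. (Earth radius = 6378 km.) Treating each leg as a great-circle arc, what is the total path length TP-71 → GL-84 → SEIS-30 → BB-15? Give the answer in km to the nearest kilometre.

2773 km

TP-71: φ = +68.76767°, λ = +73.53250°
GL-84: φ = +58.57067°, λ = +78.42483°
SEIS-30: φ = +60.06817°, λ = +71.80400°
BB-15: φ = +67.95583°, λ = +54.72800°
TP-71→GL-84: c = 0.181816 rad, d = 1159.63 km
GL-84→SEIS-30: c = 0.064459 rad, d = 411.12 km
SEIS-30→BB-15: c = 0.188517 rad, d = 1202.36 km
Total = 1159.63 + 411.12 + 1202.36 = 2773.10 km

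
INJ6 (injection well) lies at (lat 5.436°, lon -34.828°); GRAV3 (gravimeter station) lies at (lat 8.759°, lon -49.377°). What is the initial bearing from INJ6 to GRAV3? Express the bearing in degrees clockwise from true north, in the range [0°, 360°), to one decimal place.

283.8°

Δλ = -14.5490°
y = sin Δλ · cos φ₂ = -0.248278
x = cos φ₁ sin φ₂ − sin φ₁ cos φ₂ cos Δλ = 0.060967
θ = atan2(y, x) = -76.2034° → 283.7966° (mod 360°)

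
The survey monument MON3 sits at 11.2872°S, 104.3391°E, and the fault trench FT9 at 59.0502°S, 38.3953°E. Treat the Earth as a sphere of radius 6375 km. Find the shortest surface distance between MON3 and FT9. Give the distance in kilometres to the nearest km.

7574 km

Δφ = -47.7630°,  Δλ = -65.9438°
a = sin²(Δφ/2) + cos φ₁ cos φ₂ sin²(Δλ/2) = 0.313278
c = 2·arcsin(√a) = 1.188077 rad = 68.0718°
d = R·c = 6375 × 1.188077 = 7574.0 km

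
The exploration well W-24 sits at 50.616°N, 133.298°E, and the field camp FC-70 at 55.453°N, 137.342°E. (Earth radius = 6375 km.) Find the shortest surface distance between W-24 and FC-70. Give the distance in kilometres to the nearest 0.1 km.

602.1 km

Δφ = 4.8370°,  Δλ = 4.0440°
a = sin²(Δφ/2) + cos φ₁ cos φ₂ sin²(Δλ/2) = 0.002229
c = 2·arcsin(√a) = 0.094452 rad = 5.4117°
d = R·c = 6375 × 0.094452 = 602.1 km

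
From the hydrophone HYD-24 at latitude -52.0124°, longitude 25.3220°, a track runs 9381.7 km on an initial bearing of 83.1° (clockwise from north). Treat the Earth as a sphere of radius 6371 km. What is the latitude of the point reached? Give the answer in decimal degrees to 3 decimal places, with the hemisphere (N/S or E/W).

0.213°S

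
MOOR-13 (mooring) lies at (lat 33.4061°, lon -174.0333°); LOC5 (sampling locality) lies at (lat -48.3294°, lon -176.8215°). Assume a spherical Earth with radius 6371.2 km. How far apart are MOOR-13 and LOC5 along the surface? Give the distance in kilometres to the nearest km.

9093 km

Δφ = -81.7355°,  Δλ = -2.7882°
a = sin²(Δφ/2) + cos φ₁ cos φ₂ sin²(Δλ/2) = 0.428457
c = 2·arcsin(√a) = 1.427217 rad = 81.7735°
d = R·c = 6371.2 × 1.427217 = 9093.1 km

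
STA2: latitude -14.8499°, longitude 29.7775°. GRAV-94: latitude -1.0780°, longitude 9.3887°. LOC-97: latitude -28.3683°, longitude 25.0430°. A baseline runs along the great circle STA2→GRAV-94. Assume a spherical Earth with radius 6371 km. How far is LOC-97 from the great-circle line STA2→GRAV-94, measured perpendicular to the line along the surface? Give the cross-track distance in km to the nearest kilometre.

δ₁₃ = central angle STA2→LOC-97 = 0.248051 rad  (haversine)
θ₁₃ = bearing STA2→LOC-97 = 197.206°,  θ₁₂ = bearing STA2→GRAV-94 = 302.511°
dₓₜ = R·arcsin(sin δ₁₃ · sin(θ₁₃ − θ₁₂)) = 6371·arcsin(0.24551·sin(-105.305°)) = -1523.172 km
|dₓₜ| = 1523.172 km

1523 km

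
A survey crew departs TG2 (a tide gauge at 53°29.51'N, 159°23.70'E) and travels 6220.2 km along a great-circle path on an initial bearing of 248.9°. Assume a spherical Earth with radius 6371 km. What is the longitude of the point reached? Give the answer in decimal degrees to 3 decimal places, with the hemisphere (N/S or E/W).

105.943°E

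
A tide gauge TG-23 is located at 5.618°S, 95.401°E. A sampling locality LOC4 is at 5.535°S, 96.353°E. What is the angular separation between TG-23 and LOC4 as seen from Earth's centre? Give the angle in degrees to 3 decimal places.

0.951°

Δφ = 0.0830°,  Δλ = 0.9520°
a = sin²(Δφ/2) + cos φ₁ cos φ₂ sin²(Δλ/2) = 0.000069
c = 2·arcsin(√a) = 0.016600 rad = 0.9511°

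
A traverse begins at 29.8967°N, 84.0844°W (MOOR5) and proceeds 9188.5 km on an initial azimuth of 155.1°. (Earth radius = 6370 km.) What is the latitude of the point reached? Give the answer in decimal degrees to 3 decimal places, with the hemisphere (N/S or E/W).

δ = d/R = 9188.5/6370 = 1.442465 rad
φ₂ = arcsin(sin φ₁ cos δ + cos φ₁ sin δ cos θ)
   = arcsin(0.49844·0.12798 + 0.86693·0.99178·-0.90704) = -45.73206°
λ₂ = λ₁ + atan2(sin θ sin δ cos φ₁, cos δ − sin φ₁ sin φ₂) = -47.34114°

45.732°S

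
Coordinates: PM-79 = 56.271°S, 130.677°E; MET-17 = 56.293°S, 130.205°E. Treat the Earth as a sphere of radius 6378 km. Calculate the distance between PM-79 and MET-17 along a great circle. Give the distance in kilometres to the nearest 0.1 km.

Δφ = -0.0220°,  Δλ = -0.4720°
a = sin²(Δφ/2) + cos φ₁ cos φ₂ sin²(Δλ/2) = 0.000005
c = 2·arcsin(√a) = 0.004589 rad = 0.2629°
d = R·c = 6378 × 0.004589 = 29.3 km

29.3 km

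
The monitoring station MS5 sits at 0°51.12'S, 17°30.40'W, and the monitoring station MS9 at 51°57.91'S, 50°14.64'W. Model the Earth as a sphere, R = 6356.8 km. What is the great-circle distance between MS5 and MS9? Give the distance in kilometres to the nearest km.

MS5: φ = -0.85200°, λ = -17.50667°
MS9: φ = -51.96517°, λ = -50.24400°
Δφ = -51.1132°,  Δλ = -32.7373°
a = sin²(Δφ/2) + cos φ₁ cos φ₂ sin²(Δλ/2) = 0.235037
c = 2·arcsin(√a) = 1.012283 rad = 57.9995°
d = R·c = 6356.8 × 1.012283 = 6434.9 km

6435 km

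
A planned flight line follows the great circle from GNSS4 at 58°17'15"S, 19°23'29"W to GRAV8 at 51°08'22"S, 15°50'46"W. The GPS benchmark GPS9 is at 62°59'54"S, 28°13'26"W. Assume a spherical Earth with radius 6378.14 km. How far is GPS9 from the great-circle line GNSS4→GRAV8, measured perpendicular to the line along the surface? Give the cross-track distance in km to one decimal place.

258.4 km

GNSS4: φ = -58.28750°, λ = -19.39139°
GRAV8: φ = -51.13944°, λ = -15.84611°
GPS9: φ = -62.99833°, λ = -28.22389°
δ₁₃ = central angle GNSS4→GPS9 = 0.111487 rad  (haversine)
θ₁₃ = bearing GNSS4→GPS9 = 218.799°,  θ₁₂ = bearing GNSS4→GRAV8 = 17.452°
dₓₜ = R·arcsin(sin δ₁₃ · sin(θ₁₃ − θ₁₂)) = 6378.14·arcsin(0.11126·sin(201.347°)) = -258.381 km
|dₓₜ| = 258.381 km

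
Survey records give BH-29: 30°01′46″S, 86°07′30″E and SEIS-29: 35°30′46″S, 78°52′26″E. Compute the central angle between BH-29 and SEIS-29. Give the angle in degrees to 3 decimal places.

BH-29: φ = -30.02944°, λ = +86.12500°
SEIS-29: φ = -35.51278°, λ = +78.87389°
Δφ = -5.4833°,  Δλ = -7.2511°
a = sin²(Δφ/2) + cos φ₁ cos φ₂ sin²(Δλ/2) = 0.005106
c = 2·arcsin(√a) = 0.143034 rad = 8.1953°

8.195°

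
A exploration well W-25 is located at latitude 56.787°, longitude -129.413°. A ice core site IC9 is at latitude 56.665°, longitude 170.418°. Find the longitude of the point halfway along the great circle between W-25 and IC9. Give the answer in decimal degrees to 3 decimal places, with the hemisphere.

159.551°W

Bx = cos φ₂ cos Δλ = 0.273362,  By = cos φ₂ sin Δλ = -0.476718
φₘ = atan2(sin φ₁ + sin φ₂, √((cos φ₁ + Bx)² + By²)) = 60.41098°
λₘ = λ₁ + atan2(By, cos φ₁ + Bx) = -159.55135°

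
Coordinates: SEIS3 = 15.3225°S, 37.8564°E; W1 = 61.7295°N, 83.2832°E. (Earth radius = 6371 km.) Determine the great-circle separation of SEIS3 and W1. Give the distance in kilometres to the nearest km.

9447 km

Δφ = 77.0520°,  Δλ = 45.4268°
a = sin²(Δφ/2) + cos φ₁ cos φ₂ sin²(Δλ/2) = 0.456071
c = 2·arcsin(√a) = 1.482825 rad = 84.9596°
d = R·c = 6371 × 1.482825 = 9447.1 km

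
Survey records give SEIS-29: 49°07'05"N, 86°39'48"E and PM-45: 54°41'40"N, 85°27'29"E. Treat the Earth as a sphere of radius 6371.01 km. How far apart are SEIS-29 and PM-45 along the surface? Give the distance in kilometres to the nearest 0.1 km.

625.5 km

SEIS-29: φ = +49.11806°, λ = +86.66333°
PM-45: φ = +54.69444°, λ = +85.45806°
Δφ = 5.5764°,  Δλ = -1.2053°
a = sin²(Δφ/2) + cos φ₁ cos φ₂ sin²(Δλ/2) = 0.002408
c = 2·arcsin(√a) = 0.098184 rad = 5.6255°
d = R·c = 6371.01 × 0.098184 = 625.5 km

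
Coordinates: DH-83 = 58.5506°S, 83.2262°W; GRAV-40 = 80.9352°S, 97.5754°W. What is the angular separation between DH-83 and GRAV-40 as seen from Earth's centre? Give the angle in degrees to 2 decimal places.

22.77°

Δφ = -22.3846°,  Δλ = -14.3492°
a = sin²(Δφ/2) + cos φ₁ cos φ₂ sin²(Δλ/2) = 0.038958
c = 2·arcsin(√a) = 0.397365 rad = 22.7673°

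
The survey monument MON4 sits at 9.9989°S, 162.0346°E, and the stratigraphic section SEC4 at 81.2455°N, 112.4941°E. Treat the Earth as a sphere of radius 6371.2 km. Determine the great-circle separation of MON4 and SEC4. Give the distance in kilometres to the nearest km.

10482 km

Δφ = 91.2444°,  Δλ = -49.5405°
a = sin²(Δφ/2) + cos φ₁ cos φ₂ sin²(Δλ/2) = 0.537171
c = 2·arcsin(√a) = 1.645207 rad = 94.2634°
d = R·c = 6371.2 × 1.645207 = 10481.9 km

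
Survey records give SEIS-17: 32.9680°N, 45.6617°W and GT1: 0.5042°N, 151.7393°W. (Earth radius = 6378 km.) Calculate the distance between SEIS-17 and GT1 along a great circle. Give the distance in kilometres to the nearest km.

Δφ = -32.4638°,  Δλ = -106.0776°
a = sin²(Δφ/2) + cos φ₁ cos φ₂ sin²(Δλ/2) = 0.613774
c = 2·arcsin(√a) = 1.800354 rad = 103.1527°
d = R·c = 6378 × 1.800354 = 11482.7 km

11483 km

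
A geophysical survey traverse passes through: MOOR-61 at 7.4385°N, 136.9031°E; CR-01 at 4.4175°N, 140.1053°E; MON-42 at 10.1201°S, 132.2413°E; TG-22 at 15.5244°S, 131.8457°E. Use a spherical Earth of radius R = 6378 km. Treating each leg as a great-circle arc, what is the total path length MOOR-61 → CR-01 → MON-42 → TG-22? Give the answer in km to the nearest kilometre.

MOOR-61→CR-01: c = 0.076613 rad, d = 488.64 km
CR-01→MON-42: c = 0.288216 rad, d = 1838.24 km
MON-42→TG-22: c = 0.094563 rad, d = 603.12 km
Total = 488.64 + 1838.24 + 603.12 = 2930.00 km

2930 km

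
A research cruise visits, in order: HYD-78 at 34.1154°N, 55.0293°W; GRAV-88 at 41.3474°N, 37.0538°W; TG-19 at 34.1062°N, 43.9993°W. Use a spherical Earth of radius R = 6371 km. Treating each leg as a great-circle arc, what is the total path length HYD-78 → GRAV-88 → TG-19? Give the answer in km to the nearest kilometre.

2779 km

HYD-78→GRAV-88: c = 0.277633 rad, d = 1768.80 km
GRAV-88→TG-19: c = 0.158515 rad, d = 1009.90 km
Total = 1768.80 + 1009.90 = 2778.70 km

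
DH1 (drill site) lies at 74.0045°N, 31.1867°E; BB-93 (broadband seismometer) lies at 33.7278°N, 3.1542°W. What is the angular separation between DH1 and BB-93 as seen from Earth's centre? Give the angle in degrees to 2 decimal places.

Δφ = -40.2767°,  Δλ = -34.3409°
a = sin²(Δφ/2) + cos φ₁ cos φ₂ sin²(Δλ/2) = 0.138508
c = 2·arcsin(√a) = 0.762684 rad = 43.6986°

43.70°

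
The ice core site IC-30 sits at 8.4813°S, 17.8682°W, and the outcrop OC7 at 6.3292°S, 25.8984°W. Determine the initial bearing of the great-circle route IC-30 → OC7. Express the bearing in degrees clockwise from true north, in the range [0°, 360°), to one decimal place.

284.6°

Δλ = -8.0302°
y = sin Δλ · cos φ₂ = -0.138844
x = cos φ₁ sin φ₂ − sin φ₁ cos φ₂ cos Δλ = 0.036115
θ = atan2(y, x) = -75.4197° → 284.5803° (mod 360°)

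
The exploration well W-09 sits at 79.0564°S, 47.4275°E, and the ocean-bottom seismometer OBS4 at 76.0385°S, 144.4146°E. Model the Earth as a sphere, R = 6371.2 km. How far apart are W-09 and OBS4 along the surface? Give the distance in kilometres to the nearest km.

Δφ = 3.0179°,  Δλ = 96.9871°
a = sin²(Δφ/2) + cos φ₁ cos φ₂ sin²(Δλ/2) = 0.026381
c = 2·arcsin(√a) = 0.326290 rad = 18.6950°
d = R·c = 6371.2 × 0.326290 = 2078.9 km

2079 km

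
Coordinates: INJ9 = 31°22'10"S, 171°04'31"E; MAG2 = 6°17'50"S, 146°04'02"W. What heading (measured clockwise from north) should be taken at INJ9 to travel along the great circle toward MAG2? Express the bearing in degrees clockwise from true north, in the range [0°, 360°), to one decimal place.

67.1°

INJ9: φ = -31.36944°, λ = +171.07528°
MAG2: φ = -6.29722°, λ = -146.06722°
Δλ = 42.8575°
y = sin Δλ · cos φ₂ = 0.676073
x = cos φ₁ sin φ₂ − sin φ₁ cos φ₂ cos Δλ = 0.285636
θ = atan2(y, x) = 67.0963° → 67.0963° (mod 360°)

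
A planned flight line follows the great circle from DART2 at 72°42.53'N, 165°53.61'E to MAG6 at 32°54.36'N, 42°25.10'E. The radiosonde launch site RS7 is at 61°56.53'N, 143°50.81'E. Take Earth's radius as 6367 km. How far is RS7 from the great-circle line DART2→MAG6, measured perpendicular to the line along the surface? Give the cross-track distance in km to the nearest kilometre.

1490 km

DART2: φ = +72.70883°, λ = +165.89350°
MAG6: φ = +32.90600°, λ = +42.41833°
RS7: φ = +61.94217°, λ = +143.84683°
δ₁₃ = central angle DART2→RS7 = 0.236460 rad  (haversine)
θ₁₃ = bearing DART2→RS7 = 228.909°,  θ₁₂ = bearing DART2→MAG6 = 310.760°
dₓₜ = R·arcsin(sin δ₁₃ · sin(θ₁₃ − θ₁₂)) = 6367·arcsin(0.23426·sin(-81.851°)) = -1490.053 km
|dₓₜ| = 1490.053 km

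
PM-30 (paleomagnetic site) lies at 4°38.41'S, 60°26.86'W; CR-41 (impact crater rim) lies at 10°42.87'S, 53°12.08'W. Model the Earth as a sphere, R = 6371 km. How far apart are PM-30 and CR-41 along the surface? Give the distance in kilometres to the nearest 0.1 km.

1045.6 km

PM-30: φ = -4.64017°, λ = -60.44767°
CR-41: φ = -10.71450°, λ = -53.20133°
Δφ = -6.0743°,  Δλ = 7.2463°
a = sin²(Δφ/2) + cos φ₁ cos φ₂ sin²(Δλ/2) = 0.006718
c = 2·arcsin(√a) = 0.164114 rad = 9.4031°
d = R·c = 6371 × 0.164114 = 1045.6 km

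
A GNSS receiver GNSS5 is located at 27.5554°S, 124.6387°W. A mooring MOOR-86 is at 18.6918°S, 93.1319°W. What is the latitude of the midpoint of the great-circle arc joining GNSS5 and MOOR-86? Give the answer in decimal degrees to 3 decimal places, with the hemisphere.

23.925°S

Bx = cos φ₂ cos Δλ = 0.807610,  By = cos φ₂ sin Δλ = 0.495036
φₘ = atan2(sin φ₁ + sin φ₂, √((cos φ₁ + Bx)² + By²)) = -23.92538°
λₘ = λ₁ + atan2(By, cos φ₁ + Bx) = -108.35039°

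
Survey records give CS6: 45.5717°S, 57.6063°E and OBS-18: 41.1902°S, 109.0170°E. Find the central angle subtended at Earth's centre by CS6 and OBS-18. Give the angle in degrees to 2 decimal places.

36.98°

Δφ = 4.3815°,  Δλ = 51.4107°
a = sin²(Δφ/2) + cos φ₁ cos φ₂ sin²(Δλ/2) = 0.100566
c = 2·arcsin(√a) = 0.645387 rad = 36.9779°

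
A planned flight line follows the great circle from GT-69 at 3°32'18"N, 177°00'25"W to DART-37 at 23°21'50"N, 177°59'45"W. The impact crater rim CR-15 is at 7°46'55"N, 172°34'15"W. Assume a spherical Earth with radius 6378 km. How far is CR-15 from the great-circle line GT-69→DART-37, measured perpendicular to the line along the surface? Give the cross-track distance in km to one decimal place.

510.9 km

GT-69: φ = +3.53833°, λ = -177.00694°
DART-37: φ = +23.36389°, λ = -177.99583°
CR-15: φ = +7.78194°, λ = -172.57083°
δ₁₃ = central angle GT-69→CR-15 = 0.106860 rad  (haversine)
θ₁₃ = bearing GT-69→CR-15 = 45.932°,  θ₁₂ = bearing GT-69→DART-37 = 357.325°
dₓₜ = R·arcsin(sin δ₁₃ · sin(θ₁₃ − θ₁₂)) = 6378·arcsin(0.10666·sin(-311.393°)) = 510.869 km
|dₓₜ| = 510.869 km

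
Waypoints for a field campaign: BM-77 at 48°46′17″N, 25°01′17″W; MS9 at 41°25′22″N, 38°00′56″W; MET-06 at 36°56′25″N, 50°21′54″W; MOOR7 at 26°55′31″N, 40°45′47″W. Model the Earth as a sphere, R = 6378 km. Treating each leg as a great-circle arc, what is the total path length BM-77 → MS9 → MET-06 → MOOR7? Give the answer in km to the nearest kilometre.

3916 km

BM-77: φ = +48.77139°, λ = -25.02139°
MS9: φ = +41.42278°, λ = -38.01556°
MET-06: φ = +36.94028°, λ = -50.36500°
MOOR7: φ = +26.92528°, λ = -40.76306°
BM-77→MS9: c = 0.204654 rad, d = 1305.28 km
MS9→MET-06: c = 0.184251 rad, d = 1175.16 km
MET-06→MOOR7: c = 0.225069 rad, d = 1435.49 km
Total = 1305.28 + 1175.16 + 1435.49 = 3915.93 km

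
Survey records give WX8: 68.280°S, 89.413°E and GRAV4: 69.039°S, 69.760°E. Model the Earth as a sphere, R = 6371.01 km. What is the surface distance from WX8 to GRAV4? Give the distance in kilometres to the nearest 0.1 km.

Δφ = -0.7590°,  Δλ = -19.6530°
a = sin²(Δφ/2) + cos φ₁ cos φ₂ sin²(Δλ/2) = 0.003900
c = 2·arcsin(√a) = 0.124979 rad = 7.1608°
d = R·c = 6371.01 × 0.124979 = 796.2 km

796.2 km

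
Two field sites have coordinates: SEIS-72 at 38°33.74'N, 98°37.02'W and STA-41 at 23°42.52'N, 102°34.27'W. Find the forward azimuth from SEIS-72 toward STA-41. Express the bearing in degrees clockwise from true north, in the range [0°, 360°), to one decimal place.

193.9°

SEIS-72: φ = +38.56233°, λ = -98.61700°
STA-41: φ = +23.70867°, λ = -102.57117°
Δλ = -3.9542°
y = sin Δλ · cos φ₂ = -0.063138
x = cos φ₁ sin φ₂ − sin φ₁ cos φ₂ cos Δλ = -0.254993
θ = atan2(y, x) = -166.0928° → 193.9072° (mod 360°)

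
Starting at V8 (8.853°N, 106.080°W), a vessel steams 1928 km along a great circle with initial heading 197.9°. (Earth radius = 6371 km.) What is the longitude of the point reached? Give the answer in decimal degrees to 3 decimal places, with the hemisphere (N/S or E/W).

111.383°W

δ = d/R = 1928/6371 = 0.302621 rad
φ₂ = arcsin(sin φ₁ cos δ + cos φ₁ sin δ cos θ)
   = arcsin(0.15390·0.95456 + 0.98809·0.29802·-0.95159) = -7.66104°
λ₂ = λ₁ + atan2(sin θ sin δ cos φ₁, cos δ − sin φ₁ sin φ₂) = -111.38310°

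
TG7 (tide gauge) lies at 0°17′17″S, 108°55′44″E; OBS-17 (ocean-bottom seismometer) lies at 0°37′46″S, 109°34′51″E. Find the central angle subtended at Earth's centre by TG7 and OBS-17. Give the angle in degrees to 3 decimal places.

0.736°

TG7: φ = -0.28806°, λ = +108.92889°
OBS-17: φ = -0.62944°, λ = +109.58083°
Δφ = -0.3414°,  Δλ = 0.6519°
a = sin²(Δφ/2) + cos φ₁ cos φ₂ sin²(Δλ/2) = 0.000041
c = 2·arcsin(√a) = 0.012844 rad = 0.7359°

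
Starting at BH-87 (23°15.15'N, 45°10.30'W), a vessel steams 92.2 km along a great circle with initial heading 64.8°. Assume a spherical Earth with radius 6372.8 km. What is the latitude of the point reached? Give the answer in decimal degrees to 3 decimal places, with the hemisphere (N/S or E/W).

BH-87: φ = +23.25250°, λ = -45.17167°
δ = d/R = 92.2/6372.8 = 0.014468 rad
φ₂ = arcsin(sin φ₁ cos δ + cos φ₁ sin δ cos θ)
   = arcsin(0.39478·0.99990 + 0.91877·0.01447·0.42578) = 23.60332°
λ₂ = λ₁ + atan2(sin θ sin δ cos φ₁, cos δ − sin φ₁ sin φ₂) = -44.35314°

23.603°N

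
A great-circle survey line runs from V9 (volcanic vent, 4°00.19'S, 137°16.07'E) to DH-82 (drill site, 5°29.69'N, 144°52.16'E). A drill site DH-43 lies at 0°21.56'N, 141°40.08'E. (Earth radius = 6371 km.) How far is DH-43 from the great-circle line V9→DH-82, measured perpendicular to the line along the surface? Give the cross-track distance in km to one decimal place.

79.4 km

V9: φ = -4.00317°, λ = +137.26783°
DH-82: φ = +5.49483°, λ = +144.86933°
DH-43: φ = +0.35933°, λ = +141.66800°
δ₁₃ = central angle V9→DH-43 = 0.108103 rad  (haversine)
θ₁₃ = bearing V9→DH-43 = 45.323°,  θ₁₂ = bearing V9→DH-82 = 38.692°
dₓₜ = R·arcsin(sin δ₁₃ · sin(θ₁₃ − θ₁₂)) = 6371·arcsin(0.10789·sin(6.631°)) = 79.373 km
|dₓₜ| = 79.373 km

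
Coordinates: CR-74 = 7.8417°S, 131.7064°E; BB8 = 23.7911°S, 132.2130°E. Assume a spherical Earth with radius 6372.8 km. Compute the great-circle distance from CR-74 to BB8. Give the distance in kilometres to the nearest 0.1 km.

1774.8 km

Δφ = -15.9494°,  Δλ = 0.5066°
a = sin²(Δφ/2) + cos φ₁ cos φ₂ sin²(Δλ/2) = 0.019265
c = 2·arcsin(√a) = 0.278498 rad = 15.9568°
d = R·c = 6372.8 × 0.278498 = 1774.8 km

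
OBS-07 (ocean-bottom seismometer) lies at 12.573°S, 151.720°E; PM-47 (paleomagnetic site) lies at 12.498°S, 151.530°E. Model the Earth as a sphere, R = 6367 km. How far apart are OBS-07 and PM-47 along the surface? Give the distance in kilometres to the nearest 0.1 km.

Δφ = 0.0750°,  Δλ = -0.1900°
a = sin²(Δφ/2) + cos φ₁ cos φ₂ sin²(Δλ/2) = 0.000003
c = 2·arcsin(√a) = 0.003492 rad = 0.2001°
d = R·c = 6367 × 0.003492 = 22.2 km

22.2 km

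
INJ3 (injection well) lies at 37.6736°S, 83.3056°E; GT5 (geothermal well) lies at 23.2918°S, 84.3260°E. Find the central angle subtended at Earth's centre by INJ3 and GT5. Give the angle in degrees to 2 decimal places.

Δφ = 14.3818°,  Δλ = 1.0204°
a = sin²(Δφ/2) + cos φ₁ cos φ₂ sin²(Δλ/2) = 0.015727
c = 2·arcsin(√a) = 0.251474 rad = 14.4084°

14.41°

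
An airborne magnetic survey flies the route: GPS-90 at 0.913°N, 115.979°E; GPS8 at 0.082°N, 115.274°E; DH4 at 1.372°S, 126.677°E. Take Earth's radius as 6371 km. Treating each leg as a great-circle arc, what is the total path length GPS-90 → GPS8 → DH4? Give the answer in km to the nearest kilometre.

1399 km

GPS-90→GPS8: c = 0.019020 rad, d = 121.17 km
GPS8→DH4: c = 0.200613 rad, d = 1278.11 km
Total = 121.17 + 1278.11 = 1399.28 km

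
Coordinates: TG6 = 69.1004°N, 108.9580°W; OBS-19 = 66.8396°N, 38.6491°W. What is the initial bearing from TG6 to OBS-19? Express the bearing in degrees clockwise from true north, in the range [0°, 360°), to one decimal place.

61.1°

Δλ = 70.3089°
y = sin Δλ · cos φ₂ = 0.370307
x = cos φ₁ sin φ₂ − sin φ₁ cos φ₂ cos Δλ = 0.204176
θ = atan2(y, x) = 61.1289° → 61.1289° (mod 360°)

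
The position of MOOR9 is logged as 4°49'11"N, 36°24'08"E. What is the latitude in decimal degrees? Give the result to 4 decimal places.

4.8197°N

4° + 49′/60 + 11″/3600 = 4 + 0.81667 + 0.00306 = 4.8197°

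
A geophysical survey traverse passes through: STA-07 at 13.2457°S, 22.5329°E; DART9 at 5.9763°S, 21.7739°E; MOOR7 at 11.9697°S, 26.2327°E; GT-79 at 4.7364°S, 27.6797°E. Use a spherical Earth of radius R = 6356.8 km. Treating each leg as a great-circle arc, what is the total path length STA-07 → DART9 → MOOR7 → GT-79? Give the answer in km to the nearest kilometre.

STA-07→DART9: c = 0.127545 rad, d = 810.77 km
DART9→MOOR7: c = 0.129788 rad, d = 825.04 km
MOOR7→GT-79: c = 0.128690 rad, d = 818.06 km
Total = 810.77 + 825.04 + 818.06 = 2453.87 km

2454 km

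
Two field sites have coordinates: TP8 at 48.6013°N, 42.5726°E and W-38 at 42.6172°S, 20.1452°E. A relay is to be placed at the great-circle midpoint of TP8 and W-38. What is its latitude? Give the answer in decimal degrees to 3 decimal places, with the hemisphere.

Bx = cos φ₂ cos Δλ = 0.680234,  By = cos φ₂ sin Δλ = -0.280753
φₘ = atan2(sin φ₁ + sin φ₂, √((cos φ₁ + Bx)² + By²)) = 3.05000°
λₘ = λ₁ + atan2(By, cos φ₁ + Bx) = 30.75243°

3.050°N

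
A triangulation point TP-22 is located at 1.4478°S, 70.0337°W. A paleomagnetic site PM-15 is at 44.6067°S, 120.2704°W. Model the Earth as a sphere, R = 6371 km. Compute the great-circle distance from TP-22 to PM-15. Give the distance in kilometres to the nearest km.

Δφ = -43.1589°,  Δλ = -50.2367°
a = sin²(Δφ/2) + cos φ₁ cos φ₂ sin²(Δλ/2) = 0.263515
c = 2·arcsin(√a) = 1.078139 rad = 61.7728°
d = R·c = 6371 × 1.078139 = 6868.8 km

6869 km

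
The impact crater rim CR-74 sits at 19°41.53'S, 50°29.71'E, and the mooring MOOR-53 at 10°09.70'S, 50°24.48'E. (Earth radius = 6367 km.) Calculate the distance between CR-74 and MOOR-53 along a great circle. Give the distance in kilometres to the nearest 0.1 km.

1059.1 km

CR-74: φ = -19.69217°, λ = +50.49517°
MOOR-53: φ = -10.16167°, λ = +50.40800°
Δφ = 9.5305°,  Δλ = -0.0872°
a = sin²(Δφ/2) + cos φ₁ cos φ₂ sin²(Δλ/2) = 0.006902
c = 2·arcsin(√a) = 0.166345 rad = 9.5309°
d = R·c = 6367 × 0.166345 = 1059.1 km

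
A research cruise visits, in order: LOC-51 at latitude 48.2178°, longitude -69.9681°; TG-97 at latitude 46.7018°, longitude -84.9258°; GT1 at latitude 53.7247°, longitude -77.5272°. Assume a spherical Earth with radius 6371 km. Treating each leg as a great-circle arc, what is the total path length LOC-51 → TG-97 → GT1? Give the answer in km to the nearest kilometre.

2076 km

LOC-51→TG-97: c = 0.178184 rad, d = 1135.21 km
TG-97→GT1: c = 0.147653 rad, d = 940.70 km
Total = 1135.21 + 940.70 = 2075.91 km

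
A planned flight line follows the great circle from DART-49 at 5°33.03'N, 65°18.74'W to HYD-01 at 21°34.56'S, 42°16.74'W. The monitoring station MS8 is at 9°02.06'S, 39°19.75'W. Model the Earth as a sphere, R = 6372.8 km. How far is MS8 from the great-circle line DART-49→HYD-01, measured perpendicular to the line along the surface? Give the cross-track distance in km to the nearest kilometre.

DART-49: φ = +5.55050°, λ = -65.31233°
HYD-01: φ = -21.57600°, λ = -42.27900°
MS8: φ = -9.03433°, λ = -39.32917°
δ₁₃ = central angle DART-49→MS8 = 0.518788 rad  (haversine)
θ₁₃ = bearing DART-49→MS8 = 119.235°,  θ₁₂ = bearing DART-49→HYD-01 = 140.967°
dₓₜ = R·arcsin(sin δ₁₃ · sin(θ₁₃ − θ₁₂)) = 6372.8·arcsin(0.49583·sin(-21.732°)) = -1176.639 km
|dₓₜ| = 1176.639 km

1177 km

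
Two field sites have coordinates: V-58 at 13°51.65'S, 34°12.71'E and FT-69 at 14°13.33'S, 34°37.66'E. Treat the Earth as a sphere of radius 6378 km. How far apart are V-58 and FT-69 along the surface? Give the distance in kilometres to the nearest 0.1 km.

60.3 km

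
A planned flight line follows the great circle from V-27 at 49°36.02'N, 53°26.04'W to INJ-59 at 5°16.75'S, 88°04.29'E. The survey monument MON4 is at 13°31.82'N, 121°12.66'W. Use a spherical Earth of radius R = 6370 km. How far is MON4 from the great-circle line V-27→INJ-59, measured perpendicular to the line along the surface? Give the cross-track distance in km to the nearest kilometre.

V-27: φ = +49.60033°, λ = -53.43400°
INJ-59: φ = -5.27917°, λ = +88.07150°
MON4: φ = +13.53033°, λ = -121.21100°
δ₁₃ = central angle V-27→MON4 = 1.141212 rad  (haversine)
θ₁₃ = bearing V-27→MON4 = 261.881°,  θ₁₂ = bearing V-27→INJ-59 = 49.260°
dₓₜ = R·arcsin(sin δ₁₃ · sin(θ₁₃ − θ₁₂)) = 6370·arcsin(0.90914·sin(212.621°)) = -3262.776 km
|dₓₜ| = 3262.776 km

3263 km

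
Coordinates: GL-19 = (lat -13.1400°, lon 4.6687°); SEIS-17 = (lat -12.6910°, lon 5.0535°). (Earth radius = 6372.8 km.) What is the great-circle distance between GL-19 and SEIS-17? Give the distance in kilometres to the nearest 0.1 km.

65.1 km

Δφ = 0.4490°,  Δλ = 0.3848°
a = sin²(Δφ/2) + cos φ₁ cos φ₂ sin²(Δλ/2) = 0.000026
c = 2·arcsin(√a) = 0.010211 rad = 0.5850°
d = R·c = 6372.8 × 0.010211 = 65.1 km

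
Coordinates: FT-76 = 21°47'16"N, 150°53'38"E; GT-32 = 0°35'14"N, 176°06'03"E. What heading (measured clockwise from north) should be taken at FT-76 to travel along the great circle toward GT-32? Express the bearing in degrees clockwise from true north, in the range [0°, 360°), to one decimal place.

127.5°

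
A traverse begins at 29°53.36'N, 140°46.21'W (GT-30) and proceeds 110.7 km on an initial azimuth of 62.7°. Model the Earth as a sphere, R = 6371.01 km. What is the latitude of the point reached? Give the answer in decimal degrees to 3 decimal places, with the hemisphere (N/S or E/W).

30.342°N

GT-30: φ = +29.88933°, λ = -140.77017°
δ = d/R = 110.7/6371.01 = 0.017376 rad
φ₂ = arcsin(sin φ₁ cos δ + cos φ₁ sin δ cos θ)
   = arcsin(0.49833·0.99985 + 0.86699·0.01737·0.45865) = 30.34198°
λ₂ = λ₁ + atan2(sin θ sin δ cos φ₁, cos δ − sin φ₁ sin φ₂) = -139.74509°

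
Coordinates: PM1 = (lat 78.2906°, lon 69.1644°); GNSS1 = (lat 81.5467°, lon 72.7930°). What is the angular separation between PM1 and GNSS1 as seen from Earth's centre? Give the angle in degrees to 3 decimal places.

Δφ = 3.2561°,  Δλ = 3.6286°
a = sin²(Δφ/2) + cos φ₁ cos φ₂ sin²(Δλ/2) = 0.000837
c = 2·arcsin(√a) = 0.057873 rad = 3.3159°

3.316°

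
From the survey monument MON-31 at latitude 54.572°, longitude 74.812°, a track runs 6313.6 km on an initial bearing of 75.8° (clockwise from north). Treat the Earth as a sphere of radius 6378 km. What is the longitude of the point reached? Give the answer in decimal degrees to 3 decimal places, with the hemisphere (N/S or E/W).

154.257°E

δ = d/R = 6313.6/6378 = 0.989903 rad
φ₂ = arcsin(sin φ₁ cos δ + cos φ₁ sin δ cos θ)
   = arcsin(0.81484·0.54877 + 0.57968·0.83597·0.24531) = 34.47442°
λ₂ = λ₁ + atan2(sin θ sin δ cos φ₁, cos δ − sin φ₁ sin φ₂) = 154.25687°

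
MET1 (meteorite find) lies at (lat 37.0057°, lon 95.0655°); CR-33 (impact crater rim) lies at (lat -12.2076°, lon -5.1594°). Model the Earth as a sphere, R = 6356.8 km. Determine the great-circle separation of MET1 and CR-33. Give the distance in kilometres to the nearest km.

11696 km

Δφ = -49.2133°,  Δλ = -100.2249°
a = sin²(Δφ/2) + cos φ₁ cos φ₂ sin²(Δλ/2) = 0.632912
c = 2·arcsin(√a) = 1.839856 rad = 105.4160°
d = R·c = 6356.8 × 1.839856 = 11695.6 km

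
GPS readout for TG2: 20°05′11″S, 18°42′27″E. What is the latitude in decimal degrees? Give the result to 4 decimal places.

20.0864°S

20° + 5′/60 + 11″/3600 = 20 + 0.08333 + 0.00306 = 20.0864°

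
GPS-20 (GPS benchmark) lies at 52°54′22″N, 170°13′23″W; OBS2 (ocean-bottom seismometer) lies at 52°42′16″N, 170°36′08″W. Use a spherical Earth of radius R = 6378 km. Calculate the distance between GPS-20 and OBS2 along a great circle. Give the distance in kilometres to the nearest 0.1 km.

34.0 km

GPS-20: φ = +52.90611°, λ = -170.22306°
OBS2: φ = +52.70444°, λ = -170.60222°
Δφ = -0.2017°,  Δλ = -0.3792°
a = sin²(Δφ/2) + cos φ₁ cos φ₂ sin²(Δλ/2) = 0.000007
c = 2·arcsin(√a) = 0.005329 rad = 0.3053°
d = R·c = 6378 × 0.005329 = 34.0 km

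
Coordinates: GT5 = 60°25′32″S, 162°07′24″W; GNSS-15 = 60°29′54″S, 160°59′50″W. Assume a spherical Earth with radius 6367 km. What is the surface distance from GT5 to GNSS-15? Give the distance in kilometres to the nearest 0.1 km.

GT5: φ = -60.42556°, λ = -162.12333°
GNSS-15: φ = -60.49833°, λ = -160.99722°
Δφ = -0.0728°,  Δλ = 1.1261°
a = sin²(Δφ/2) + cos φ₁ cos φ₂ sin²(Δλ/2) = 0.000024
c = 2·arcsin(√a) = 0.009772 rad = 0.5599°
d = R·c = 6367 × 0.009772 = 62.2 km

62.2 km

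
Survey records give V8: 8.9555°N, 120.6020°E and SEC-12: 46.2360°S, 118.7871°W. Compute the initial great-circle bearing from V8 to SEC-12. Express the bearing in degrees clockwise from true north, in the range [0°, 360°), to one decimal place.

137.9°

Δλ = 120.6109°
y = sin Δλ · cos φ₂ = 0.595299
x = cos φ₁ sin φ₂ − sin φ₁ cos φ₂ cos Δλ = -0.658563
θ = atan2(y, x) = 137.8884° → 137.8884° (mod 360°)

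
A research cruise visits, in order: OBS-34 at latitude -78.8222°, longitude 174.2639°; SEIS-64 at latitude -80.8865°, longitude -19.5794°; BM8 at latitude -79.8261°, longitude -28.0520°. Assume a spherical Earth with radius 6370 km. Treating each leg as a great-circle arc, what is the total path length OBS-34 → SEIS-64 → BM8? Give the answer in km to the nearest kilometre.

OBS-34→SEIS-64: c = 0.351569 rad, d = 2239.50 km
SEIS-64→BM8: c = 0.030875 rad, d = 196.67 km
Total = 2239.50 + 196.67 = 2436.17 km

2436 km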